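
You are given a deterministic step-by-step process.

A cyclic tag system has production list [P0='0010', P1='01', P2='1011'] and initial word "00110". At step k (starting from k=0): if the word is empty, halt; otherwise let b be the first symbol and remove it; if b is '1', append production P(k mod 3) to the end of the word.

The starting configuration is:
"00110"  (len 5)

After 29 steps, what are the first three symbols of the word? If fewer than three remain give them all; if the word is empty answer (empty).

t=0: "00110"  (len 5)
t=1: "0110"  (len 4)
t=2: "110"  (len 3)
t=3: "101011"  (len 6)
t=4: "010110010"  (len 9)
t=5: "10110010"  (len 8)
t=6: "01100101011"  (len 11)
t=7: "1100101011"  (len 10)
t=8: "10010101101"  (len 11)
t=9: "00101011011011"  (len 14)
t=10: "0101011011011"  (len 13)
t=11: "101011011011"  (len 12)
t=12: "010110110111011"  (len 15)
t=13: "10110110111011"  (len 14)
t=14: "011011011101101"  (len 15)
t=15: "11011011101101"  (len 14)
t=16: "10110111011010010"  (len 17)
t=17: "011011101101001001"  (len 18)
t=18: "11011101101001001"  (len 17)
t=19: "10111011010010010010"  (len 20)
t=20: "011101101001001001001"  (len 21)
t=21: "11101101001001001001"  (len 20)
t=22: "11011010010010010010010"  (len 23)
t=23: "101101001001001001001001"  (len 24)
t=24: "011010010010010010010011011"  (len 27)
t=25: "11010010010010010010011011"  (len 26)
t=26: "101001001001001001001101101"  (len 27)
t=27: "010010010010010010011011011011"  (len 30)
t=28: "10010010010010010011011011011"  (len 29)
t=29: "001001001001001001101101101101"  (len 30)

001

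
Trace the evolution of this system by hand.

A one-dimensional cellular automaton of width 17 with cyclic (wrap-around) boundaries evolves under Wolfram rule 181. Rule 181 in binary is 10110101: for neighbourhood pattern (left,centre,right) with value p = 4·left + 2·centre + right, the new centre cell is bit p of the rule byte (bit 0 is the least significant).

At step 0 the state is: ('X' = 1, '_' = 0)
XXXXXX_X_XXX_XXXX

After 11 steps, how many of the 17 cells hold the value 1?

0) XXXXXX_X_XXX_XXXX
1) XXXXX_XXX_X_X_XXX
2) XXXX_X_X_XXXXX_XX
3) XXX_XXXXX_XXX_X_X
4) XX_X_XXX_X_X_XXX_
5) __XXX_X_XXXXX_X_X
6) X__X_XXX_XXX_XXXX
7) _X_XX_X_X_X_X_XXX
8) XXX__XXXXXXXXX_X_
9) _X_X__XXXXXXX_XXX
10) XXXXX__XXXXX_X_X_
11) _XXX_X__XXX_XXXXX

12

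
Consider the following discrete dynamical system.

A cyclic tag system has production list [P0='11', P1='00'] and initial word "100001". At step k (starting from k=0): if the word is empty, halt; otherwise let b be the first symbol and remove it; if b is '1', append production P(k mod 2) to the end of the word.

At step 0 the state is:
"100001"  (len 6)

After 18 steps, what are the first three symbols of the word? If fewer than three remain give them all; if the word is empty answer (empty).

gen 0: "100001"  (len 6)
gen 1: "0000111"  (len 7)
gen 2: "000111"  (len 6)
gen 3: "00111"  (len 5)
gen 4: "0111"  (len 4)
gen 5: "111"  (len 3)
gen 6: "1100"  (len 4)
gen 7: "10011"  (len 5)
gen 8: "001100"  (len 6)
gen 9: "01100"  (len 5)
gen 10: "1100"  (len 4)
gen 11: "10011"  (len 5)
gen 12: "001100"  (len 6)
gen 13: "01100"  (len 5)
gen 14: "1100"  (len 4)
gen 15: "10011"  (len 5)
gen 16: "001100"  (len 6)
gen 17: "01100"  (len 5)
gen 18: "1100"  (len 4)

110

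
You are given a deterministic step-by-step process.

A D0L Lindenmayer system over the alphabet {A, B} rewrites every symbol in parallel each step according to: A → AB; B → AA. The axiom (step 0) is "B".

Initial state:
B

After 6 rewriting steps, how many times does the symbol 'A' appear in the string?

[0] B
[1] AA
[2] ABAB
[3] ABAAABAA
[4] ABAAABABABAAABAB
[5] ABAAABABABAAABAAABAAABABABAAABAA
[6] ABAAABABABAAABAAABAAABABABAAABABABAAABABABAAABAAABAAABABABAAABAB

42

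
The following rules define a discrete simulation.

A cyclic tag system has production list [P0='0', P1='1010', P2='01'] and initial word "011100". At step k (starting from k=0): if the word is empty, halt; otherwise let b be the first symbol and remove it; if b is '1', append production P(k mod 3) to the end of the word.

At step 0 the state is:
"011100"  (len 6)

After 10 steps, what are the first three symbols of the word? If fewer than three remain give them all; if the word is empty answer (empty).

010

k=0  "011100"  (len 6)
k=1  "11100"  (len 5)
k=2  "11001010"  (len 8)
k=3  "100101001"  (len 9)
k=4  "001010010"  (len 9)
k=5  "01010010"  (len 8)
k=6  "1010010"  (len 7)
k=7  "0100100"  (len 7)
k=8  "100100"  (len 6)
k=9  "0010001"  (len 7)
k=10  "010001"  (len 6)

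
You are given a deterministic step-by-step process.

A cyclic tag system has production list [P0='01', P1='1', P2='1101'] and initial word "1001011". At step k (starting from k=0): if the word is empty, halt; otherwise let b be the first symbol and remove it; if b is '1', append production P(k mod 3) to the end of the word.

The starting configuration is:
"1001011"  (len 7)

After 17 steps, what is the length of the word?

[0] "1001011"  (len 7)
[1] "00101101"  (len 8)
[2] "0101101"  (len 7)
[3] "101101"  (len 6)
[4] "0110101"  (len 7)
[5] "110101"  (len 6)
[6] "101011101"  (len 9)
[7] "0101110101"  (len 10)
[8] "101110101"  (len 9)
[9] "011101011101"  (len 12)
[10] "11101011101"  (len 11)
[11] "11010111011"  (len 11)
[12] "10101110111101"  (len 14)
[13] "010111011110101"  (len 15)
[14] "10111011110101"  (len 14)
[15] "01110111101011101"  (len 17)
[16] "1110111101011101"  (len 16)
[17] "1101111010111011"  (len 16)

16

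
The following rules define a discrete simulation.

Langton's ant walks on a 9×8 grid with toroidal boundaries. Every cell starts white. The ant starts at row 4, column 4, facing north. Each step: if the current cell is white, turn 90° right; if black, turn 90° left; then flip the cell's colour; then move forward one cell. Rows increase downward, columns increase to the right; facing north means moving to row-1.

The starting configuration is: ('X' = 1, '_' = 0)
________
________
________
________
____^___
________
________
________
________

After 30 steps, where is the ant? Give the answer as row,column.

0) ________
________
________
________
____^___
________
________
________
________
1) ________
________
________
________
____X>__
________
________
________
________
2) ________
________
________
________
____XX__
_____v__
________
________
________
3) ________
________
________
________
____XX__
____<X__
________
________
________
4) ________
________
________
________
____^X__
____XX__
________
________
________
5) ________
________
________
________
___<_X__
____XX__
________
________
________
6) ________
________
________
___^____
___X_X__
____XX__
________
________
________
7) ________
________
________
___X>___
___X_X__
____XX__
________
________
________
8) ________
________
________
___XX___
___XvX__
____XX__
________
________
________
9) ________
________
________
___XX___
___<XX__
____XX__
________
________
________
10) ________
________
________
___XX___
____XX__
___vXX__
________
________
________
11) ________
________
________
___XX___
____XX__
__<XXX__
________
________
________
12) ________
________
________
___XX___
__^_XX__
__XXXX__
________
________
________
13) ________
________
________
___XX___
__X>XX__
__XXXX__
________
________
________
14) ________
________
________
___XX___
__XXXX__
__XvXX__
________
________
________
15) ________
________
________
___XX___
__XXXX__
__X_>X__
________
________
________
16) ________
________
________
___XX___
__XX^X__
__X__X__
________
________
________
17) ________
________
________
___XX___
__X<_X__
__X__X__
________
________
________
18) ________
________
________
___XX___
__X__X__
__Xv_X__
________
________
________
19) ________
________
________
___XX___
__X__X__
__<X_X__
________
________
________
20) ________
________
________
___XX___
__X__X__
___X_X__
__v_____
________
________
21) ________
________
________
___XX___
__X__X__
___X_X__
_<X_____
________
________
22) ________
________
________
___XX___
__X__X__
_^_X_X__
_XX_____
________
________
23) ________
________
________
___XX___
__X__X__
_X>X_X__
_XX_____
________
________
24) ________
________
________
___XX___
__X__X__
_XXX_X__
_Xv_____
________
________
25) ________
________
________
___XX___
__X__X__
_XXX_X__
_X_>____
________
________
26) ________
________
________
___XX___
__X__X__
_XXX_X__
_X_X____
___v____
________
27) ________
________
________
___XX___
__X__X__
_XXX_X__
_X_X____
__<X____
________
28) ________
________
________
___XX___
__X__X__
_XXX_X__
_X^X____
__XX____
________
29) ________
________
________
___XX___
__X__X__
_XXX_X__
_XX>____
__XX____
________
30) ________
________
________
___XX___
__X__X__
_XX^_X__
_XX_____
__XX____
________

5,3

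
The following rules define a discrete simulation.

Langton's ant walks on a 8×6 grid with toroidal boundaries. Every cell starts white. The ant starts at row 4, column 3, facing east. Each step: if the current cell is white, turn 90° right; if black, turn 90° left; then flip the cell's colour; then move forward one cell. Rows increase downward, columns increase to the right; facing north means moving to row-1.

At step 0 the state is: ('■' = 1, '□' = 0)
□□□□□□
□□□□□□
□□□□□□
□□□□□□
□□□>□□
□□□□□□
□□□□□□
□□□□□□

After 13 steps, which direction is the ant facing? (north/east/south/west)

k=0  □□□□□□
□□□□□□
□□□□□□
□□□□□□
□□□>□□
□□□□□□
□□□□□□
□□□□□□
k=1  □□□□□□
□□□□□□
□□□□□□
□□□□□□
□□□■□□
□□□v□□
□□□□□□
□□□□□□
k=2  □□□□□□
□□□□□□
□□□□□□
□□□□□□
□□□■□□
□□<■□□
□□□□□□
□□□□□□
k=3  □□□□□□
□□□□□□
□□□□□□
□□□□□□
□□^■□□
□□■■□□
□□□□□□
□□□□□□
k=4  □□□□□□
□□□□□□
□□□□□□
□□□□□□
□□■>□□
□□■■□□
□□□□□□
□□□□□□
k=5  □□□□□□
□□□□□□
□□□□□□
□□□^□□
□□■□□□
□□■■□□
□□□□□□
□□□□□□
k=6  □□□□□□
□□□□□□
□□□□□□
□□□■>□
□□■□□□
□□■■□□
□□□□□□
□□□□□□
k=7  □□□□□□
□□□□□□
□□□□□□
□□□■■□
□□■□v□
□□■■□□
□□□□□□
□□□□□□
k=8  □□□□□□
□□□□□□
□□□□□□
□□□■■□
□□■<■□
□□■■□□
□□□□□□
□□□□□□
k=9  □□□□□□
□□□□□□
□□□□□□
□□□^■□
□□■■■□
□□■■□□
□□□□□□
□□□□□□
k=10  □□□□□□
□□□□□□
□□□□□□
□□<□■□
□□■■■□
□□■■□□
□□□□□□
□□□□□□
k=11  □□□□□□
□□□□□□
□□^□□□
□□■□■□
□□■■■□
□□■■□□
□□□□□□
□□□□□□
k=12  □□□□□□
□□□□□□
□□■>□□
□□■□■□
□□■■■□
□□■■□□
□□□□□□
□□□□□□
k=13  □□□□□□
□□□□□□
□□■■□□
□□■v■□
□□■■■□
□□■■□□
□□□□□□
□□□□□□

south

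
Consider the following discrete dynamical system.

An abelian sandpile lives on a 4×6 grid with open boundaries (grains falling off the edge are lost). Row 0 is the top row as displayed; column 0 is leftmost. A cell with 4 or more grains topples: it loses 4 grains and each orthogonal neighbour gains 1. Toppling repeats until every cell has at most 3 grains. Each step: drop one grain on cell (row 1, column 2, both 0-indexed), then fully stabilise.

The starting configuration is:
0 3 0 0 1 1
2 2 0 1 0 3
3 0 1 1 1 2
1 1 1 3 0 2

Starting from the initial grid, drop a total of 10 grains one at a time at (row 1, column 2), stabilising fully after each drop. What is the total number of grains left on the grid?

38

k=0  0 3 0 0 1 1
2 2 0 1 0 3
3 0 1 1 1 2
1 1 1 3 0 2
k=1  0 3 0 0 1 1
2 2 1 1 0 3
3 0 1 1 1 2
1 1 1 3 0 2
k=2  0 3 0 0 1 1
2 2 2 1 0 3
3 0 1 1 1 2
1 1 1 3 0 2
k=3  0 3 0 0 1 1
2 2 3 1 0 3
3 0 1 1 1 2
1 1 1 3 0 2
k=4  0 3 1 0 1 1
2 3 0 2 0 3
3 0 2 1 1 2
1 1 1 3 0 2
k=5  0 3 1 0 1 1
2 3 1 2 0 3
3 0 2 1 1 2
1 1 1 3 0 2
k=6  0 3 1 0 1 1
2 3 2 2 0 3
3 0 2 1 1 2
1 1 1 3 0 2
k=7  0 3 1 0 1 1
2 3 3 2 0 3
3 0 2 1 1 2
1 1 1 3 0 2
k=8  1 0 3 0 1 1
3 1 1 3 0 3
3 1 3 1 1 2
1 1 1 3 0 2
k=9  1 0 3 0 1 1
3 1 2 3 0 3
3 1 3 1 1 2
1 1 1 3 0 2
k=10  1 0 3 0 1 1
3 1 3 3 0 3
3 1 3 1 1 2
1 1 1 3 0 2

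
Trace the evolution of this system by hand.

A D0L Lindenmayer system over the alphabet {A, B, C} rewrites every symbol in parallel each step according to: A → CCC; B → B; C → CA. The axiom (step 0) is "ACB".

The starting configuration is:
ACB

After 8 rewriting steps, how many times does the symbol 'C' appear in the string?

t=0: ACB
t=1: CCCCAB
t=2: CACACACACCCB
t=3: CACCCCACCCCACCCCACCCCACACAB
t=4: CACCCCACACACACCCCACACACACCCCACACACACCCCACACACACCCCACCCCACCCB
t=5: CACCCCACACACACCCCACCCCACCCCACCCCACACACACCCCACCCCACCCCACCCC…CCCCACACACACCCCACCCCACCCCACCCCACACACACCCCACACACACCCCACACAB  (len 138)
t=6: CACCCCACACACACCCCACCCCACCCCACCCCACACACACCCCACACACACCCCACAC…CACCCCACCCCACACACACCCCACCCCACCCCACCCCACACACACCCCACCCCACCCB  (len 315)
t=7: CACCCCACACACACCCCACCCCACCCCACCCCACACACACCCCACACACACCCCACAC…CCCCACACACACCCCACCCCACCCCACCCCACACACACCCCACACACACCCCACACAB  (len 726)
t=8: CACCCCACACACACCCCACCCCACCCCACCCCACACACACCCCACACACACCCCACAC…CACCCCACCCCACACACACCCCACCCCACCCCACCCCACACACACCCCACCCCACCCB  (len 1668)

1159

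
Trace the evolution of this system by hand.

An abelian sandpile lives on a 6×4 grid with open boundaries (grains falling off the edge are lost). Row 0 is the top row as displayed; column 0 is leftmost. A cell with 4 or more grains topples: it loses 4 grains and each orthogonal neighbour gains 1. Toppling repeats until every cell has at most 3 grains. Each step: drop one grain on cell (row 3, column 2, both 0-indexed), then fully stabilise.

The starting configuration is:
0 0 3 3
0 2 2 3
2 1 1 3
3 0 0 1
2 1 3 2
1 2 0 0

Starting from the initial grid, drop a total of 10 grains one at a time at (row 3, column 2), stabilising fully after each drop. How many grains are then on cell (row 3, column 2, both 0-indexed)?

3

step 0: 0 0 3 3
0 2 2 3
2 1 1 3
3 0 0 1
2 1 3 2
1 2 0 0
step 1: 0 0 3 3
0 2 2 3
2 1 1 3
3 0 1 1
2 1 3 2
1 2 0 0
step 2: 0 0 3 3
0 2 2 3
2 1 1 3
3 0 2 1
2 1 3 2
1 2 0 0
step 3: 0 0 3 3
0 2 2 3
2 1 1 3
3 0 3 1
2 1 3 2
1 2 0 0
step 4: 0 0 3 3
0 2 2 3
2 1 2 3
3 1 1 2
2 2 0 3
1 2 1 0
step 5: 0 0 3 3
0 2 2 3
2 1 2 3
3 1 2 2
2 2 0 3
1 2 1 0
step 6: 0 0 3 3
0 2 2 3
2 1 2 3
3 1 3 2
2 2 0 3
1 2 1 0
step 7: 0 0 3 3
0 2 2 3
2 1 3 3
3 2 0 3
2 2 1 3
1 2 1 0
step 8: 0 0 3 3
0 2 2 3
2 1 3 3
3 2 1 3
2 2 1 3
1 2 1 0
step 9: 0 0 3 3
0 2 2 3
2 1 3 3
3 2 2 3
2 2 1 3
1 2 1 0
step 10: 0 0 3 3
0 2 2 3
2 1 3 3
3 2 3 3
2 2 1 3
1 2 1 0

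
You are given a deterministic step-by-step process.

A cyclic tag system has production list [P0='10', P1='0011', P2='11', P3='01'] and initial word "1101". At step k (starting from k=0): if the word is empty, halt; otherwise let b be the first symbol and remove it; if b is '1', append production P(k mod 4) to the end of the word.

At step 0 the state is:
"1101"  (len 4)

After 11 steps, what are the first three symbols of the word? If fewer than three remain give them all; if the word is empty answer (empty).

110

t=0: "1101"  (len 4)
t=1: "10110"  (len 5)
t=2: "01100011"  (len 8)
t=3: "1100011"  (len 7)
t=4: "10001101"  (len 8)
t=5: "000110110"  (len 9)
t=6: "00110110"  (len 8)
t=7: "0110110"  (len 7)
t=8: "110110"  (len 6)
t=9: "1011010"  (len 7)
t=10: "0110100011"  (len 10)
t=11: "110100011"  (len 9)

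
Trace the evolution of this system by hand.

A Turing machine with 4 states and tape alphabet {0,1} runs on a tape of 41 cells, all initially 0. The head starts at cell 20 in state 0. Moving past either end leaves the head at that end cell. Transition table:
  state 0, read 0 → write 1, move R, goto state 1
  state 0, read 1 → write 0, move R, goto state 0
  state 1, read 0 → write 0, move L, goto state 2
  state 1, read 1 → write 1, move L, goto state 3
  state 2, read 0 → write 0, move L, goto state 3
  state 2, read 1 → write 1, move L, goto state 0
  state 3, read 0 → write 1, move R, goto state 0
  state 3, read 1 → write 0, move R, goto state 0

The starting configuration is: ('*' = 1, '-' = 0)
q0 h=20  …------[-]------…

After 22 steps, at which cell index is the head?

24

gen 0: q0 h=20  …------[-]------…
gen 1: q1 h=21  …-----*[-]------…
gen 2: q2 h=20  …------[*]------…
gen 3: q0 h=19  …------[-]*-----…
gen 4: q1 h=20  …-----*[*]------…
gen 5: q3 h=19  …------[*]*-----…
gen 6: q0 h=20  …------[*]------…
gen 7: q0 h=21  …------[-]------…
gen 8: q1 h=22  …-----*[-]------…
gen 9: q2 h=21  …------[*]------…
gen 10: q0 h=20  …------[-]*-----…
gen 11: q1 h=21  …-----*[*]------…
gen 12: q3 h=20  …------[*]*-----…
gen 13: q0 h=21  …------[*]------…
gen 14: q0 h=22  …------[-]------…
gen 15: q1 h=23  …-----*[-]------…
gen 16: q2 h=22  …------[*]------…
gen 17: q0 h=21  …------[-]*-----…
gen 18: q1 h=22  …-----*[*]------…
gen 19: q3 h=21  …------[*]*-----…
gen 20: q0 h=22  …------[*]------…
gen 21: q0 h=23  …------[-]------…
gen 22: q1 h=24  …-----*[-]------…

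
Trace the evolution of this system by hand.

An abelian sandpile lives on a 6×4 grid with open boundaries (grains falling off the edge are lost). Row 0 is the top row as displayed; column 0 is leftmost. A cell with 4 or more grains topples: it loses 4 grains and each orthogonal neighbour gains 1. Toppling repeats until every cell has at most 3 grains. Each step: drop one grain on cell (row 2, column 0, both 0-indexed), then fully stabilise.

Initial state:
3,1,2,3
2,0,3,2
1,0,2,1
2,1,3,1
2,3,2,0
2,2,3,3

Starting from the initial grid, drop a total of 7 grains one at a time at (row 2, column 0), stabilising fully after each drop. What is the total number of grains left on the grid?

t=0: 3,1,2,3
2,0,3,2
1,0,2,1
2,1,3,1
2,3,2,0
2,2,3,3
t=1: 3,1,2,3
2,0,3,2
2,0,2,1
2,1,3,1
2,3,2,0
2,2,3,3
t=2: 3,1,2,3
2,0,3,2
3,0,2,1
2,1,3,1
2,3,2,0
2,2,3,3
t=3: 3,1,2,3
3,0,3,2
0,1,2,1
3,1,3,1
2,3,2,0
2,2,3,3
t=4: 3,1,2,3
3,0,3,2
1,1,2,1
3,1,3,1
2,3,2,0
2,2,3,3
t=5: 3,1,2,3
3,0,3,2
2,1,2,1
3,1,3,1
2,3,2,0
2,2,3,3
t=6: 3,1,2,3
3,0,3,2
3,1,2,1
3,1,3,1
2,3,2,0
2,2,3,3
t=7: 0,2,2,3
1,1,3,2
2,2,2,1
0,2,3,1
3,3,2,0
2,2,3,3

45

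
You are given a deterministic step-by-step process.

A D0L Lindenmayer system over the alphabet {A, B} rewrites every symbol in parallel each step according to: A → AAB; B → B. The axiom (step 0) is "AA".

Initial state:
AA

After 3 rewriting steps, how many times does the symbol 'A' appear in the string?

16

0) AA
1) AABAAB
2) AABAABBAABAABB
3) AABAABBAABAABBBAABAABBAABAABBB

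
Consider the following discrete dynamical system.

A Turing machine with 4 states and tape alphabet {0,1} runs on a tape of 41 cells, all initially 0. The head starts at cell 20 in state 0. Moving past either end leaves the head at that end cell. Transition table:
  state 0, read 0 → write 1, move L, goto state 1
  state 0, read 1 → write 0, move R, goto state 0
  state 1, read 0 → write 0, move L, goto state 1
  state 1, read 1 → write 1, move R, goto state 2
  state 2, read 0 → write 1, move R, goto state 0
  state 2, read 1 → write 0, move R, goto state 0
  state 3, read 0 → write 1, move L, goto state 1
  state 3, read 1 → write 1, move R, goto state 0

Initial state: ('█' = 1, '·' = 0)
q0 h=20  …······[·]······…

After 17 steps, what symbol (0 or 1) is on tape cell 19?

0

[0] q0 h=20  …······[·]······…
[1] q1 h=19  …······[·]█·····…
[2] q1 h=18  …······[·]·█····…
[3] q1 h=17  …······[·]··█···…
[4] q1 h=16  …······[·]···█··…
[5] q1 h=15  …······[·]····█·…
[6] q1 h=14  …······[·]·····█…
[7] q1 h=13  …······[·]······…
[8] q1 h=12  …······[·]······…
[9] q1 h=11  …······[·]······…
[10] q1 h=10  …······[·]······…
[11] q1 h= 9  …······[·]······…
[12] q1 h= 8  …······[·]······…
[13] q1 h= 7  …······[·]······…
[14] q1 h= 6  |······[·]······…
[15] q1 h= 5  |·····[·]······…
[16] q1 h= 4  |····[·]······…
[17] q1 h= 3  |···[·]······…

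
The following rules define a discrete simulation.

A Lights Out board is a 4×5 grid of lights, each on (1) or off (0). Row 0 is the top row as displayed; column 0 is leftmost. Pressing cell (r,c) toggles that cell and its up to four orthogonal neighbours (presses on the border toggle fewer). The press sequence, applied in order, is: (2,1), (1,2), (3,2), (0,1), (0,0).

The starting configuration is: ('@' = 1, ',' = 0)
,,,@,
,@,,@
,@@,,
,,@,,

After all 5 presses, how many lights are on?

gen 0: ,,,@,
,@,,@
,@@,,
,,@,,
gen 1: ,,,@,
,,,,@
@,,,,
,@@,,
gen 2: ,,@@,
,@@@@
@,@,,
,@@,,
gen 3: ,,@@,
,@@@@
@,,,,
,,,@,
gen 4: @@,@,
,,@@@
@,,,,
,,,@,
gen 5: ,,,@,
@,@@@
@,,,,
,,,@,

7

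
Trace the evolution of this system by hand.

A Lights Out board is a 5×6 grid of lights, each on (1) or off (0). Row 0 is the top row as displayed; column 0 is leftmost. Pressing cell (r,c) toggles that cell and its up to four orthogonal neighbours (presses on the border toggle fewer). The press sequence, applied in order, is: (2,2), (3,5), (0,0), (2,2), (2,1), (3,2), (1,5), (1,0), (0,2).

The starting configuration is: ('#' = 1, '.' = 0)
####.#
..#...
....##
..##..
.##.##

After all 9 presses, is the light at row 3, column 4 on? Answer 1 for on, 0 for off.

1

gen 0: ####.#
..#...
....##
..##..
.##.##
gen 1: ####.#
......
.#####
...#..
.##.##
gen 2: ####.#
......
.####.
...###
.##.#.
gen 3: ..##.#
#.....
.####.
...###
.##.#.
gen 4: ..##.#
#.#...
....#.
..####
.##.#.
gen 5: ..##.#
###...
###.#.
.#####
.##.#.
gen 6: ..##.#
###...
##..#.
....##
.#..#.
gen 7: ..##..
###.##
##..##
....##
.#..#.
gen 8: #.##..
..#.##
.#..##
....##
.#..#.
gen 9: ##....
....##
.#..##
....##
.#..#.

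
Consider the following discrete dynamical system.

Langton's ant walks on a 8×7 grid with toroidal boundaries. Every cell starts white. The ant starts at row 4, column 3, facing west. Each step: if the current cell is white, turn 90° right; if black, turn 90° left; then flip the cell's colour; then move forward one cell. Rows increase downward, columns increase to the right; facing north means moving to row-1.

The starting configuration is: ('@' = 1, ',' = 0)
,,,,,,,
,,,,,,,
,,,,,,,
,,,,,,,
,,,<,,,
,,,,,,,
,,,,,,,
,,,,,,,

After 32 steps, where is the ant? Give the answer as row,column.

[0] ,,,,,,,
,,,,,,,
,,,,,,,
,,,,,,,
,,,<,,,
,,,,,,,
,,,,,,,
,,,,,,,
[1] ,,,,,,,
,,,,,,,
,,,,,,,
,,,^,,,
,,,@,,,
,,,,,,,
,,,,,,,
,,,,,,,
[2] ,,,,,,,
,,,,,,,
,,,,,,,
,,,@>,,
,,,@,,,
,,,,,,,
,,,,,,,
,,,,,,,
[3] ,,,,,,,
,,,,,,,
,,,,,,,
,,,@@,,
,,,@v,,
,,,,,,,
,,,,,,,
,,,,,,,
[4] ,,,,,,,
,,,,,,,
,,,,,,,
,,,@@,,
,,,<@,,
,,,,,,,
,,,,,,,
,,,,,,,
[5] ,,,,,,,
,,,,,,,
,,,,,,,
,,,@@,,
,,,,@,,
,,,v,,,
,,,,,,,
,,,,,,,
[6] ,,,,,,,
,,,,,,,
,,,,,,,
,,,@@,,
,,,,@,,
,,<@,,,
,,,,,,,
,,,,,,,
[7] ,,,,,,,
,,,,,,,
,,,,,,,
,,,@@,,
,,^,@,,
,,@@,,,
,,,,,,,
,,,,,,,
[8] ,,,,,,,
,,,,,,,
,,,,,,,
,,,@@,,
,,@>@,,
,,@@,,,
,,,,,,,
,,,,,,,
[9] ,,,,,,,
,,,,,,,
,,,,,,,
,,,@@,,
,,@@@,,
,,@v,,,
,,,,,,,
,,,,,,,
[10] ,,,,,,,
,,,,,,,
,,,,,,,
,,,@@,,
,,@@@,,
,,@,>,,
,,,,,,,
,,,,,,,
[11] ,,,,,,,
,,,,,,,
,,,,,,,
,,,@@,,
,,@@@,,
,,@,@,,
,,,,v,,
,,,,,,,
[12] ,,,,,,,
,,,,,,,
,,,,,,,
,,,@@,,
,,@@@,,
,,@,@,,
,,,<@,,
,,,,,,,
[13] ,,,,,,,
,,,,,,,
,,,,,,,
,,,@@,,
,,@@@,,
,,@^@,,
,,,@@,,
,,,,,,,
[14] ,,,,,,,
,,,,,,,
,,,,,,,
,,,@@,,
,,@@@,,
,,@@>,,
,,,@@,,
,,,,,,,
[15] ,,,,,,,
,,,,,,,
,,,,,,,
,,,@@,,
,,@@^,,
,,@@,,,
,,,@@,,
,,,,,,,
[16] ,,,,,,,
,,,,,,,
,,,,,,,
,,,@@,,
,,@<,,,
,,@@,,,
,,,@@,,
,,,,,,,
[17] ,,,,,,,
,,,,,,,
,,,,,,,
,,,@@,,
,,@,,,,
,,@v,,,
,,,@@,,
,,,,,,,
[18] ,,,,,,,
,,,,,,,
,,,,,,,
,,,@@,,
,,@,,,,
,,@,>,,
,,,@@,,
,,,,,,,
[19] ,,,,,,,
,,,,,,,
,,,,,,,
,,,@@,,
,,@,,,,
,,@,@,,
,,,@v,,
,,,,,,,
[20] ,,,,,,,
,,,,,,,
,,,,,,,
,,,@@,,
,,@,,,,
,,@,@,,
,,,@,>,
,,,,,,,
[21] ,,,,,,,
,,,,,,,
,,,,,,,
,,,@@,,
,,@,,,,
,,@,@,,
,,,@,@,
,,,,,v,
[22] ,,,,,,,
,,,,,,,
,,,,,,,
,,,@@,,
,,@,,,,
,,@,@,,
,,,@,@,
,,,,<@,
[23] ,,,,,,,
,,,,,,,
,,,,,,,
,,,@@,,
,,@,,,,
,,@,@,,
,,,@^@,
,,,,@@,
[24] ,,,,,,,
,,,,,,,
,,,,,,,
,,,@@,,
,,@,,,,
,,@,@,,
,,,@@>,
,,,,@@,
[25] ,,,,,,,
,,,,,,,
,,,,,,,
,,,@@,,
,,@,,,,
,,@,@^,
,,,@@,,
,,,,@@,
[26] ,,,,,,,
,,,,,,,
,,,,,,,
,,,@@,,
,,@,,,,
,,@,@@>
,,,@@,,
,,,,@@,
[27] ,,,,,,,
,,,,,,,
,,,,,,,
,,,@@,,
,,@,,,,
,,@,@@@
,,,@@,v
,,,,@@,
[28] ,,,,,,,
,,,,,,,
,,,,,,,
,,,@@,,
,,@,,,,
,,@,@@@
,,,@@<@
,,,,@@,
[29] ,,,,,,,
,,,,,,,
,,,,,,,
,,,@@,,
,,@,,,,
,,@,@^@
,,,@@@@
,,,,@@,
[30] ,,,,,,,
,,,,,,,
,,,,,,,
,,,@@,,
,,@,,,,
,,@,<,@
,,,@@@@
,,,,@@,
[31] ,,,,,,,
,,,,,,,
,,,,,,,
,,,@@,,
,,@,,,,
,,@,,,@
,,,@v@@
,,,,@@,
[32] ,,,,,,,
,,,,,,,
,,,,,,,
,,,@@,,
,,@,,,,
,,@,,,@
,,,@,>@
,,,,@@,

6,5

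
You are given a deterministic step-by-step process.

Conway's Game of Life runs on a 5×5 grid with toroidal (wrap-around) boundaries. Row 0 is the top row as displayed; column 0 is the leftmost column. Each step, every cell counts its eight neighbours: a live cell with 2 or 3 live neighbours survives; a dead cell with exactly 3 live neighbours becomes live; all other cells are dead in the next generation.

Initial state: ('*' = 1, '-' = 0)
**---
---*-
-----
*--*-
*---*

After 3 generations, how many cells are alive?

2

gen 0: **---
---*-
-----
*--*-
*---*
gen 1: **---
-----
----*
*----
-----
gen 2: -----
*----
-----
-----
**---
gen 3: **---
-----
-----
-----
-----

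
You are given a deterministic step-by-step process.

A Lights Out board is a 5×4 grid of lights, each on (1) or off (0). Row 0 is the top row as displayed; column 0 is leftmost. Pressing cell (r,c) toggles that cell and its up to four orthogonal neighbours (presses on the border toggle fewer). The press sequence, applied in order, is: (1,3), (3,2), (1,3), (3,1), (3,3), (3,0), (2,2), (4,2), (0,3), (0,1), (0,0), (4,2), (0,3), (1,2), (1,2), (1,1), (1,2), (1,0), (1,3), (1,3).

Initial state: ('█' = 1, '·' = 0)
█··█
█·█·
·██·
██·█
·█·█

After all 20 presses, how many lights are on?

7

t=0: █··█
█·█·
·██·
██·█
·█·█
t=1: █···
█··█
·███
██·█
·█·█
t=2: █···
█··█
·█·█
█·█·
·███
t=3: █··█
█·█·
·█··
█·█·
·███
t=4: █··█
█·█·
····
·█··
··██
t=5: █··█
█·█·
···█
·███
··█·
t=6: █··█
█·█·
█··█
█·██
█·█·
t=7: █··█
█···
███·
█··█
█·█·
t=8: █··█
█···
███·
█·██
██·█
t=9: █·█·
█··█
███·
█·██
██·█
t=10: ·█··
██·█
███·
█·██
██·█
t=11: █···
·█·█
███·
█·██
██·█
t=12: █···
·█·█
███·
█··█
█·█·
t=13: █·██
·█··
███·
█··█
█·█·
t=14: █··█
··██
██··
█··█
█·█·
t=15: █·██
·█··
███·
█··█
█·█·
t=16: ████
█·█·
█·█·
█··█
█·█·
t=17: ██·█
██·█
█···
█··█
█·█·
t=18: ·█·█
···█
····
█··█
█·█·
t=19: ·█··
··█·
···█
█··█
█·█·
t=20: ·█·█
···█
····
█··█
█·█·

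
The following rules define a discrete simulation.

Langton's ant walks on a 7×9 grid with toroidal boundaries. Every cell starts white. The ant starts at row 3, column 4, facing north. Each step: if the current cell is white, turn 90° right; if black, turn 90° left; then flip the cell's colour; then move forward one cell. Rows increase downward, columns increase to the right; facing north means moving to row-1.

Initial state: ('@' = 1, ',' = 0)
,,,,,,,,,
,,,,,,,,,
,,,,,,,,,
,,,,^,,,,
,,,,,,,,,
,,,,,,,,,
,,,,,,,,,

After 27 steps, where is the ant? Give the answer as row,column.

step 0: ,,,,,,,,,
,,,,,,,,,
,,,,,,,,,
,,,,^,,,,
,,,,,,,,,
,,,,,,,,,
,,,,,,,,,
step 1: ,,,,,,,,,
,,,,,,,,,
,,,,,,,,,
,,,,@>,,,
,,,,,,,,,
,,,,,,,,,
,,,,,,,,,
step 2: ,,,,,,,,,
,,,,,,,,,
,,,,,,,,,
,,,,@@,,,
,,,,,v,,,
,,,,,,,,,
,,,,,,,,,
step 3: ,,,,,,,,,
,,,,,,,,,
,,,,,,,,,
,,,,@@,,,
,,,,<@,,,
,,,,,,,,,
,,,,,,,,,
step 4: ,,,,,,,,,
,,,,,,,,,
,,,,,,,,,
,,,,^@,,,
,,,,@@,,,
,,,,,,,,,
,,,,,,,,,
step 5: ,,,,,,,,,
,,,,,,,,,
,,,,,,,,,
,,,<,@,,,
,,,,@@,,,
,,,,,,,,,
,,,,,,,,,
step 6: ,,,,,,,,,
,,,,,,,,,
,,,^,,,,,
,,,@,@,,,
,,,,@@,,,
,,,,,,,,,
,,,,,,,,,
step 7: ,,,,,,,,,
,,,,,,,,,
,,,@>,,,,
,,,@,@,,,
,,,,@@,,,
,,,,,,,,,
,,,,,,,,,
step 8: ,,,,,,,,,
,,,,,,,,,
,,,@@,,,,
,,,@v@,,,
,,,,@@,,,
,,,,,,,,,
,,,,,,,,,
step 9: ,,,,,,,,,
,,,,,,,,,
,,,@@,,,,
,,,<@@,,,
,,,,@@,,,
,,,,,,,,,
,,,,,,,,,
step 10: ,,,,,,,,,
,,,,,,,,,
,,,@@,,,,
,,,,@@,,,
,,,v@@,,,
,,,,,,,,,
,,,,,,,,,
step 11: ,,,,,,,,,
,,,,,,,,,
,,,@@,,,,
,,,,@@,,,
,,<@@@,,,
,,,,,,,,,
,,,,,,,,,
step 12: ,,,,,,,,,
,,,,,,,,,
,,,@@,,,,
,,^,@@,,,
,,@@@@,,,
,,,,,,,,,
,,,,,,,,,
step 13: ,,,,,,,,,
,,,,,,,,,
,,,@@,,,,
,,@>@@,,,
,,@@@@,,,
,,,,,,,,,
,,,,,,,,,
step 14: ,,,,,,,,,
,,,,,,,,,
,,,@@,,,,
,,@@@@,,,
,,@v@@,,,
,,,,,,,,,
,,,,,,,,,
step 15: ,,,,,,,,,
,,,,,,,,,
,,,@@,,,,
,,@@@@,,,
,,@,>@,,,
,,,,,,,,,
,,,,,,,,,
step 16: ,,,,,,,,,
,,,,,,,,,
,,,@@,,,,
,,@@^@,,,
,,@,,@,,,
,,,,,,,,,
,,,,,,,,,
step 17: ,,,,,,,,,
,,,,,,,,,
,,,@@,,,,
,,@<,@,,,
,,@,,@,,,
,,,,,,,,,
,,,,,,,,,
step 18: ,,,,,,,,,
,,,,,,,,,
,,,@@,,,,
,,@,,@,,,
,,@v,@,,,
,,,,,,,,,
,,,,,,,,,
step 19: ,,,,,,,,,
,,,,,,,,,
,,,@@,,,,
,,@,,@,,,
,,<@,@,,,
,,,,,,,,,
,,,,,,,,,
step 20: ,,,,,,,,,
,,,,,,,,,
,,,@@,,,,
,,@,,@,,,
,,,@,@,,,
,,v,,,,,,
,,,,,,,,,
step 21: ,,,,,,,,,
,,,,,,,,,
,,,@@,,,,
,,@,,@,,,
,,,@,@,,,
,<@,,,,,,
,,,,,,,,,
step 22: ,,,,,,,,,
,,,,,,,,,
,,,@@,,,,
,,@,,@,,,
,^,@,@,,,
,@@,,,,,,
,,,,,,,,,
step 23: ,,,,,,,,,
,,,,,,,,,
,,,@@,,,,
,,@,,@,,,
,@>@,@,,,
,@@,,,,,,
,,,,,,,,,
step 24: ,,,,,,,,,
,,,,,,,,,
,,,@@,,,,
,,@,,@,,,
,@@@,@,,,
,@v,,,,,,
,,,,,,,,,
step 25: ,,,,,,,,,
,,,,,,,,,
,,,@@,,,,
,,@,,@,,,
,@@@,@,,,
,@,>,,,,,
,,,,,,,,,
step 26: ,,,,,,,,,
,,,,,,,,,
,,,@@,,,,
,,@,,@,,,
,@@@,@,,,
,@,@,,,,,
,,,v,,,,,
step 27: ,,,,,,,,,
,,,,,,,,,
,,,@@,,,,
,,@,,@,,,
,@@@,@,,,
,@,@,,,,,
,,<@,,,,,

6,2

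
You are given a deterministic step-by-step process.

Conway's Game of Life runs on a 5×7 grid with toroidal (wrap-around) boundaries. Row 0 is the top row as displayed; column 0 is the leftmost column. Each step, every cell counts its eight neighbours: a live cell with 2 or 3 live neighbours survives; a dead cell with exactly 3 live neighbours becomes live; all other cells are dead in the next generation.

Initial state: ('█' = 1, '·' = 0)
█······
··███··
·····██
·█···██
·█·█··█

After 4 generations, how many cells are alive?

0) █······
··███··
·····██
·█···██
·█·█··█
1) ██··█··
···████
█·██··█
··█·█··
·██··██
2) ·█·····
·······
███···█
····█··
··█·███
3) ·····█·
··█····
██·····
··█·█··
···███·
4) ···█·█·
·█·····
·███···
·██·██·
···█·█·

12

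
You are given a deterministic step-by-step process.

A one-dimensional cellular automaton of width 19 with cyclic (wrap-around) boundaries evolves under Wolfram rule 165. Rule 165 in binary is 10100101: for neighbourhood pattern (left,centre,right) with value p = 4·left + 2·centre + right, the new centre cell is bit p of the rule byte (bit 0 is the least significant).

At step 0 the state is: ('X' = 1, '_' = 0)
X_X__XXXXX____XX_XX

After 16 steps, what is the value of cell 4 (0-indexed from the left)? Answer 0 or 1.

t=0: X_X__XXXXX____XX_XX
t=1: _XX___XXX__XX___X_X
t=2: X___X__X______X_XXX
t=3: __X_X__X_XXXX_XX_XX
t=4: __XXX__XX_XX_X__X__
t=5: X__X_____X__XX__X_X
t=6: ___X_XXX_X______XX_
t=7: XX_XX_X_XX_XXXX____
t=8: __X__XXX__X_XX__XX_
t=9: X_X___X___XX_______
t=10: XXX_X_X_X____XXXXX_
t=11: _X_XXXXXX_XX__XXX_X
t=12: XXX_XXXX_X_____X_XX
t=13: XX_X_XX_XX_XXX_XX_X
t=14: X_XXX__X__X_X_X__X_
t=15: XX_X___X__XXXXX__XX
t=16: X_XX_X_X___XXX____X

0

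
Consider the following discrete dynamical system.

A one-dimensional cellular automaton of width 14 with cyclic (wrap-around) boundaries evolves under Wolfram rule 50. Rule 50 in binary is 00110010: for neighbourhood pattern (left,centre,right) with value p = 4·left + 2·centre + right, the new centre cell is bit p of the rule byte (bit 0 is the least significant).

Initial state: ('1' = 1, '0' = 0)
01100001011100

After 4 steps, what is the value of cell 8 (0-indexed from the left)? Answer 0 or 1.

0

k=0  01100001011100
k=1  10010010100010
k=2  01101101010101
k=3  10010010101010
k=4  01101101010101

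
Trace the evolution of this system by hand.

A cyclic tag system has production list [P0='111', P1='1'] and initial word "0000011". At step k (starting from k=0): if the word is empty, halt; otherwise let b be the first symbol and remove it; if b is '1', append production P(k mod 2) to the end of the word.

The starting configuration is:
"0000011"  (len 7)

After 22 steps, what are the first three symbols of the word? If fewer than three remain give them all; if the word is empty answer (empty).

111

[0] "0000011"  (len 7)
[1] "000011"  (len 6)
[2] "00011"  (len 5)
[3] "0011"  (len 4)
[4] "011"  (len 3)
[5] "11"  (len 2)
[6] "11"  (len 2)
[7] "1111"  (len 4)
[8] "1111"  (len 4)
[9] "111111"  (len 6)
[10] "111111"  (len 6)
[11] "11111111"  (len 8)
[12] "11111111"  (len 8)
[13] "1111111111"  (len 10)
[14] "1111111111"  (len 10)
[15] "111111111111"  (len 12)
[16] "111111111111"  (len 12)
[17] "11111111111111"  (len 14)
[18] "11111111111111"  (len 14)
[19] "1111111111111111"  (len 16)
[20] "1111111111111111"  (len 16)
[21] "111111111111111111"  (len 18)
[22] "111111111111111111"  (len 18)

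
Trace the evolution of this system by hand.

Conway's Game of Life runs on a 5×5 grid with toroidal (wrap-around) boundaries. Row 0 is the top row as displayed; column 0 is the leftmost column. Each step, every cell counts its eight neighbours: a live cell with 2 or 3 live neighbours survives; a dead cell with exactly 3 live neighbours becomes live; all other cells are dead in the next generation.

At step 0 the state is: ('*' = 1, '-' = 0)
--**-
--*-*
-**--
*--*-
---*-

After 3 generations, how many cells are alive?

10

t=0: --**-
--*-*
-**--
*--*-
---*-
t=1: --*-*
-----
***-*
-*-**
---*-
t=2: ---*-
--*-*
-**-*
-*---
*----
t=3: ---**
***-*
-**--
-**--
-----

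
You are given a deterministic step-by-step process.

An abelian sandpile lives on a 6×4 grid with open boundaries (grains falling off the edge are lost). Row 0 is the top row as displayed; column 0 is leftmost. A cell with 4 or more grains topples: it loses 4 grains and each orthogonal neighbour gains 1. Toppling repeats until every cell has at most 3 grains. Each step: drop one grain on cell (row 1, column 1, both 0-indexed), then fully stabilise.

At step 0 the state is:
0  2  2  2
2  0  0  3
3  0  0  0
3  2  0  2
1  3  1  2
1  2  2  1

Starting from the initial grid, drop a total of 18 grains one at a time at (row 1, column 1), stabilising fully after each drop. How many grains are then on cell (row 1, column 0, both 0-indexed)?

[0] 0  2  2  2
2  0  0  3
3  0  0  0
3  2  0  2
1  3  1  2
1  2  2  1
[1] 0  2  2  2
2  1  0  3
3  0  0  0
3  2  0  2
1  3  1  2
1  2  2  1
[2] 0  2  2  2
2  2  0  3
3  0  0  0
3  2  0  2
1  3  1  2
1  2  2  1
[3] 0  2  2  2
2  3  0  3
3  0  0  0
3  2  0  2
1  3  1  2
1  2  2  1
[4] 0  3  2  2
3  0  1  3
3  1  0  0
3  2  0  2
1  3  1  2
1  2  2  1
[5] 0  3  2  2
3  1  1  3
3  1  0  0
3  2  0  2
1  3  1  2
1  2  2  1
[6] 0  3  2  2
3  2  1  3
3  1  0  0
3  2  0  2
1  3  1  2
1  2  2  1
[7] 0  3  2  2
3  3  1  3
3  1  0  0
3  2  0  2
1  3  1  2
1  2  2  1
[8] 2  0  3  2
1  2  2  3
1  3  0  0
0  3  0  2
2  3  1  2
1  2  2  1
[9] 2  0  3  2
1  3  2  3
1  3  0  0
0  3  0  2
2  3  1  2
1  2  2  1
[10] 2  1  3  2
2  1  3  3
2  1  1  0
1  1  1  2
3  0  2  2
1  3  2  1
[11] 2  1  3  2
2  2  3  3
2  1  1  0
1  1  1  2
3  0  2  2
1  3  2  1
[12] 2  1  3  2
2  3  3  3
2  1  1  0
1  1  1  2
3  0  2  2
1  3  2  1
[13] 2  3  1  0
3  1  2  1
2  2  2  1
1  1  1  2
3  0  2  2
1  3  2  1
[14] 2  3  1  0
3  2  2  1
2  2  2  1
1  1  1  2
3  0  2  2
1  3  2  1
[15] 2  3  1  0
3  3  2  1
2  2  2  1
1  1  1  2
3  0  2  2
1  3  2  1
[16] 0  1  2  0
1  2  3  1
3  3  2  1
1  1  1  2
3  0  2  2
1  3  2  1
[17] 0  1  2  0
1  3  3  1
3  3  2  1
1  1  1  2
3  0  2  2
1  3  2  1
[18] 0  2  3  0
3  2  1  2
0  2  0  2
2  2  2  2
3  0  2  2
1  3  2  1

3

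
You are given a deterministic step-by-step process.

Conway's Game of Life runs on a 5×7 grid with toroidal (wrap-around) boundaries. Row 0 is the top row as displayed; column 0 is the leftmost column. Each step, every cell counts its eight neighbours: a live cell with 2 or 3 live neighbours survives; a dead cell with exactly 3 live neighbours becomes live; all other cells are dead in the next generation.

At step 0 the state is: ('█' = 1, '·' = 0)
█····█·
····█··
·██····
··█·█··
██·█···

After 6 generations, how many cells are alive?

gen 0: █····█·
····█··
·██····
··█·█··
██·█···
gen 1: ██··█·█
·█·····
·██····
█······
█████·█
gen 2: ····█·█
·······
███····
······█
··███··
gen 3: ····██·
██·····
██·····
█······
···██··
gen 4: ···███·
██····█
······█
██·····
···███·
gen 5: █·██···
█···█·█
······█
█···███
··██·██
gen 6: █·█····
██·█·██
····█··
█··██··
··█····

12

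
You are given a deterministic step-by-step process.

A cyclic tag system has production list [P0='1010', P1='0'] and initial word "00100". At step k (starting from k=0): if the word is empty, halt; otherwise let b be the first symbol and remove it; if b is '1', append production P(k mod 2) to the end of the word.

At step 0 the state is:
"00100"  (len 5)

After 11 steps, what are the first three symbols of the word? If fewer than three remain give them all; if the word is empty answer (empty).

0) "00100"  (len 5)
1) "0100"  (len 4)
2) "100"  (len 3)
3) "001010"  (len 6)
4) "01010"  (len 5)
5) "1010"  (len 4)
6) "0100"  (len 4)
7) "100"  (len 3)
8) "000"  (len 3)
9) "00"  (len 2)
10) "0"  (len 1)
11) (halted — word empty)

(empty)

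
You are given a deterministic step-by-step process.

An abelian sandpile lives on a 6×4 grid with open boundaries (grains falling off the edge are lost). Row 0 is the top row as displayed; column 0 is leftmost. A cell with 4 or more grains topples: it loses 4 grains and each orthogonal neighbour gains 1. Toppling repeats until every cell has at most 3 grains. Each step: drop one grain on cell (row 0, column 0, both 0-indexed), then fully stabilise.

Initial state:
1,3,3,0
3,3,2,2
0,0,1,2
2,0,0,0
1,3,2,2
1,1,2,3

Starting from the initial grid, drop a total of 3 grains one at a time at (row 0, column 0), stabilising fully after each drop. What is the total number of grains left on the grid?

k=0  1,3,3,0
3,3,2,2
0,0,1,2
2,0,0,0
1,3,2,2
1,1,2,3
k=1  2,3,3,0
3,3,2,2
0,0,1,2
2,0,0,0
1,3,2,2
1,1,2,3
k=2  3,3,3,0
3,3,2,2
0,0,1,2
2,0,0,0
1,3,2,2
1,1,2,3
k=3  2,2,1,1
1,2,0,3
1,1,2,2
2,0,0,0
1,3,2,2
1,1,2,3

35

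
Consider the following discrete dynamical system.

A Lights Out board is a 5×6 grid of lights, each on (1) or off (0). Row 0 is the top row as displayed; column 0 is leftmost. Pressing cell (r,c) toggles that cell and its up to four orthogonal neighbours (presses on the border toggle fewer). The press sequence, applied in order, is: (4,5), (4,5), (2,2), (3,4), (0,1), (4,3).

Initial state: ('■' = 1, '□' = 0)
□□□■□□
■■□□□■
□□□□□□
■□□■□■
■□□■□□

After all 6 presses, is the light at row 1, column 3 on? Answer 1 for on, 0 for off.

gen 0: □□□■□□
■■□□□■
□□□□□□
■□□■□■
■□□■□□
gen 1: □□□■□□
■■□□□■
□□□□□□
■□□■□□
■□□■■■
gen 2: □□□■□□
■■□□□■
□□□□□□
■□□■□■
■□□■□□
gen 3: □□□■□□
■■■□□■
□■■■□□
■□■■□■
■□□■□□
gen 4: □□□■□□
■■■□□■
□■■■■□
■□■□■□
■□□■■□
gen 5: ■■■■□□
■□■□□■
□■■■■□
■□■□■□
■□□■■□
gen 6: ■■■■□□
■□■□□■
□■■■■□
■□■■■□
■□■□□□

0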